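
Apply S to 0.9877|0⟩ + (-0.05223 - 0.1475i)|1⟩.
0.9877|0⟩ + (0.1475 - 0.05223i)|1⟩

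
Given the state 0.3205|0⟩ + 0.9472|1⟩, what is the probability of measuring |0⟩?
0.1027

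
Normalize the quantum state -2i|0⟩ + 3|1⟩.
-0.5547i|0⟩ + 0.8321|1⟩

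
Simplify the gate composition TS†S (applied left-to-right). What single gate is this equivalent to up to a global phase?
T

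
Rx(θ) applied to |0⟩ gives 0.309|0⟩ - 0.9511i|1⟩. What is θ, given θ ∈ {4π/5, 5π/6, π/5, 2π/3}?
4π/5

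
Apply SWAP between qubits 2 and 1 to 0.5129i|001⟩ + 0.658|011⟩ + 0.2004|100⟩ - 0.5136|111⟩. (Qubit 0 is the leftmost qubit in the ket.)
0.5129i|010⟩ + 0.658|011⟩ + 0.2004|100⟩ - 0.5136|111⟩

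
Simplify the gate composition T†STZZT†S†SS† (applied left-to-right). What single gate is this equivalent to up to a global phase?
T†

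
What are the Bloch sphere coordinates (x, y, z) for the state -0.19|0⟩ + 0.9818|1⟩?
(-0.3731, 0, -0.9278)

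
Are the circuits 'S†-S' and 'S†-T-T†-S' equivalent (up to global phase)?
Yes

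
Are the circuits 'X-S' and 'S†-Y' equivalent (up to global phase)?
No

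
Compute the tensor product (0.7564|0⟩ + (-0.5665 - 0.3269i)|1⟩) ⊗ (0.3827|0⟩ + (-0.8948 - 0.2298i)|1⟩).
0.2895|00⟩ + (-0.6768 - 0.1738i)|01⟩ + (-0.2168 - 0.1251i)|10⟩ + (0.4318 + 0.4227i)|11⟩

amp(|b₁b₂…⟩) = product of the factor amplitudes for bits b₁, b₂, …; only kets whose every factor amplitude is nonzero survive.
|00⟩: (0.7564)(0.3827) = 0.2895
|01⟩: (0.7564)(-0.8948 - 0.2298i) = (-0.6768 - 0.1738i)
|10⟩: (-0.5665 - 0.3269i)(0.3827) = (-0.2168 - 0.1251i)
|11⟩: (-0.5665 - 0.3269i)(-0.8948 - 0.2298i) = (0.4318 + 0.4227i)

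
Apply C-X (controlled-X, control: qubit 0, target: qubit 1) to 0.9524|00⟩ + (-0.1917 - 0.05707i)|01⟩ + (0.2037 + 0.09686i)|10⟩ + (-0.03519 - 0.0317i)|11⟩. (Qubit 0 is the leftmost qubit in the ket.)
0.9524|00⟩ + (-0.1917 - 0.05707i)|01⟩ + (-0.03519 - 0.0317i)|10⟩ + (0.2037 + 0.09686i)|11⟩

C-X leaves the control-|0⟩ kets |00⟩, |01⟩ unchanged and applies X to qubit 1 on the control-|1⟩ pair (|10⟩, |11⟩).
X = [[0, 1], [1, 0]].
With a = amp(|10⟩) = (0.2037 + 0.09686i) and b = amp(|11⟩) = (-0.03519 - 0.0317i):
new amp(|10⟩) = (1)·b = (-0.03519 - 0.0317i)
new amp(|11⟩) = (1)·a = (0.2037 + 0.09686i)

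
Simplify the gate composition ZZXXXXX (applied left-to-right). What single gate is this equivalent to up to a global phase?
X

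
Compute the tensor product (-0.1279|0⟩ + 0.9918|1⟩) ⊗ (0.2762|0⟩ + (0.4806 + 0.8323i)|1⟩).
-0.03533|00⟩ + (-0.06147 - 0.1065i)|01⟩ + 0.2739|10⟩ + (0.4767 + 0.8255i)|11⟩

amp(|b₁b₂…⟩) = product of the factor amplitudes for bits b₁, b₂, …; only kets whose every factor amplitude is nonzero survive.
|00⟩: (-0.1279)(0.2762) = -0.03533
|01⟩: (-0.1279)(0.4806 + 0.8323i) = (-0.06147 - 0.1065i)
|10⟩: (0.9918)(0.2762) = 0.2739
|11⟩: (0.9918)(0.4806 + 0.8323i) = (0.4767 + 0.8255i)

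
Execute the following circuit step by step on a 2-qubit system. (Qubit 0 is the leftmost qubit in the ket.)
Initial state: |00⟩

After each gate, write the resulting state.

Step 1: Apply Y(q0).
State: i|10⟩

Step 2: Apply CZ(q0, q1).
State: i|10⟩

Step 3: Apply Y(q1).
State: -|11⟩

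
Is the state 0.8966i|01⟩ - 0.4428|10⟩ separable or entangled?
Entangled

Writing the state as a|00⟩ + b|01⟩ + c|10⟩ + d|11⟩, it is a product state iff ad − bc = 0.
Here (a, b, c, d) = (0, 0.8966i, -0.4428, 0): ad − bc = (0)(0) − (0.8966i)(-0.4428) = 0.397i ≠ 0, so the state is entangled.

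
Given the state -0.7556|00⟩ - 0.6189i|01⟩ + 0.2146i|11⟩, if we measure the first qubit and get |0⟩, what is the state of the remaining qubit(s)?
-0.7736|0⟩ - 0.6337i|1⟩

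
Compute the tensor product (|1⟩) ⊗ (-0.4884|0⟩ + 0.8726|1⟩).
-0.4884|10⟩ + 0.8726|11⟩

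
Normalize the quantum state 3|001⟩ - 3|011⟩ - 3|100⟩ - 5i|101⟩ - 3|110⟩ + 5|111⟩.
0.3235|001⟩ - 0.3235|011⟩ - 0.3235|100⟩ - 0.5392i|101⟩ - 0.3235|110⟩ + 0.5392|111⟩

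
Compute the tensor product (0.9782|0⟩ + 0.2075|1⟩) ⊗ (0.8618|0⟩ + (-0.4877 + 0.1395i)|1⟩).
0.843|00⟩ + (-0.4771 + 0.1365i)|01⟩ + 0.1788|10⟩ + (-0.1012 + 0.02895i)|11⟩

amp(|b₁b₂…⟩) = product of the factor amplitudes for bits b₁, b₂, …; only kets whose every factor amplitude is nonzero survive.
|00⟩: (0.9782)(0.8618) = 0.843
|01⟩: (0.9782)(-0.4877 + 0.1395i) = (-0.4771 + 0.1365i)
|10⟩: (0.2075)(0.8618) = 0.1788
|11⟩: (0.2075)(-0.4877 + 0.1395i) = (-0.1012 + 0.02895i)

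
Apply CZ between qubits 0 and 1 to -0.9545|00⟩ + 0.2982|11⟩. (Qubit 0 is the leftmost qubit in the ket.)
-0.9545|00⟩ - 0.2982|11⟩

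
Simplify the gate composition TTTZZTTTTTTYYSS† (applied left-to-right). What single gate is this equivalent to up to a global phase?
T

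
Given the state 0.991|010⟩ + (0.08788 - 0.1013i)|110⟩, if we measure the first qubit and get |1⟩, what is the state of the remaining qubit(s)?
(0.6553 - 0.7554i)|10⟩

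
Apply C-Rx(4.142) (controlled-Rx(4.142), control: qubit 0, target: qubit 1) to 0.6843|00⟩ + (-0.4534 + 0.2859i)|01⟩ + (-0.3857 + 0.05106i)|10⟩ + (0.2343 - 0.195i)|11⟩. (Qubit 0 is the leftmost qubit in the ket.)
0.6843|00⟩ + (-0.4534 + 0.2859i)|01⟩ + (0.01387 - 0.2301i)|10⟩ + (-0.06757 + 0.432i)|11⟩

C-Rx(4.142) leaves the control-|0⟩ kets |00⟩, |01⟩ unchanged and applies Rx(4.142) to qubit 1 on the control-|1⟩ pair (|10⟩, |11⟩).
Rx(4.142) = [[cos(θ/2), −i·sin(θ/2)], [−i·sin(θ/2), cos(θ/2)]]; θ = 4.142, cos(θ/2) ≈ -0.479604, sin(θ/2) ≈ 0.877485.
With a = amp(|10⟩) = (-0.3857 + 0.05106i) and b = amp(|11⟩) = (0.2343 - 0.195i):
new amp(|10⟩) = (-0.479604)·a + (-0.877485i)·b = (0.01387 - 0.2301i)
new amp(|11⟩) = (-0.877485i)·a + (-0.479604)·b = (-0.06757 + 0.432i)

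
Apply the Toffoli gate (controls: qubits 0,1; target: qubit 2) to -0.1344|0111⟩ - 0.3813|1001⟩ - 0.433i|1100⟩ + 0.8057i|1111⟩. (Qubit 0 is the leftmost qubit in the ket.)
-0.1344|0111⟩ - 0.3813|1001⟩ + 0.8057i|1101⟩ - 0.433i|1110⟩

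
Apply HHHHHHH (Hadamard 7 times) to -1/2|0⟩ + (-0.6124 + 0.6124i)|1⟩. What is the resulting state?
(-0.7866 + 0.433i)|0⟩ + (0.07948 - 0.433i)|1⟩

H² = I, so H^7 = H: a single Hadamard. With (a, b) = (-1/2, (-0.6124 + 0.6124i)), H gives ((a + b)/√2, (a − b)/√2) = ((-0.7866 + 0.433i), (0.07948 - 0.433i)).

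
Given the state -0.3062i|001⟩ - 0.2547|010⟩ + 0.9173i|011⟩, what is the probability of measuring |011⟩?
0.8414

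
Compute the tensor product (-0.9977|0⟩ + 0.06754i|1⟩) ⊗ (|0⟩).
-0.9977|00⟩ + 0.06754i|10⟩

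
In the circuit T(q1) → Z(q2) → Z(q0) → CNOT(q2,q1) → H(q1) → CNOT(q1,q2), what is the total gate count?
6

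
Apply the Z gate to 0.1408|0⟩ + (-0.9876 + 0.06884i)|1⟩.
0.1408|0⟩ + (0.9876 - 0.06884i)|1⟩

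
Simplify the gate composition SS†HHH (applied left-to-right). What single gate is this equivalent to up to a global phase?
H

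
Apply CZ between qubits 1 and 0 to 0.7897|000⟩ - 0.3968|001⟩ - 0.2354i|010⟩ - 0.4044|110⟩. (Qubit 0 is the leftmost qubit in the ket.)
0.7897|000⟩ - 0.3968|001⟩ - 0.2354i|010⟩ + 0.4044|110⟩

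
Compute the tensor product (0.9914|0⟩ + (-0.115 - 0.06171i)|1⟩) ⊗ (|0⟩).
0.9914|00⟩ + (-0.115 - 0.06171i)|10⟩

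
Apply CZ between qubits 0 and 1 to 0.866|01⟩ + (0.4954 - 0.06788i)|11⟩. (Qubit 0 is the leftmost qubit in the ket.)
0.866|01⟩ + (-0.4954 + 0.06788i)|11⟩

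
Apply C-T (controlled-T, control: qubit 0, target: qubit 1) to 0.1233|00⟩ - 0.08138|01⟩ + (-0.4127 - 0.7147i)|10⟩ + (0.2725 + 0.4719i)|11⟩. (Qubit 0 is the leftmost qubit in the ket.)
0.1233|00⟩ - 0.08138|01⟩ + (-0.4127 - 0.7147i)|10⟩ + (-0.141 + 0.5264i)|11⟩

C-T leaves the control-|0⟩ kets |00⟩, |01⟩ unchanged and applies T to qubit 1 on the control-|1⟩ pair (|10⟩, |11⟩).
T = [[1, 0], [0, (1/√2 + (1/√2)i)]].
With a = amp(|10⟩) = (-0.4127 - 0.7147i) and b = amp(|11⟩) = (0.2725 + 0.4719i):
new amp(|10⟩) = (1)·a = (-0.4127 - 0.7147i)
new amp(|11⟩) = (1/√2 + (1/√2)i)·b = (-0.141 + 0.5264i)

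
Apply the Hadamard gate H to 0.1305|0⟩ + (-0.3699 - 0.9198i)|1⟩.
(-0.1693 - 0.6504i)|0⟩ + (0.3538 + 0.6504i)|1⟩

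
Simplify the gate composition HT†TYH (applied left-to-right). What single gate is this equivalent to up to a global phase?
Y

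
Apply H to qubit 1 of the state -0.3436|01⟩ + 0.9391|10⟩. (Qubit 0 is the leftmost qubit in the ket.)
-0.243|00⟩ + 0.243|01⟩ + 0.664|10⟩ + 0.664|11⟩

H on qubit 1 mixes each pair of kets that differ only in qubit 1: amplitudes (a, b) of (|…0…⟩, |…1…⟩) become ((a + b)/√2, (a − b)/√2). Kets absent from the input have amplitude 0.
(|00⟩, |01⟩): (a, b) = (0, -0.3436) → (-0.243, 0.243)
(|10⟩, |11⟩): (a, b) = (0.9391, 0) → (0.664, 0.664)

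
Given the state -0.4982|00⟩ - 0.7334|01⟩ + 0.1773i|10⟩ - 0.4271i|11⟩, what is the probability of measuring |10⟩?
0.03144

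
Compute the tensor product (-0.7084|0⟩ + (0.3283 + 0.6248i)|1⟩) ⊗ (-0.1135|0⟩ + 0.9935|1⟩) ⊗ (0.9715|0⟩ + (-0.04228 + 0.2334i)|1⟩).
0.07811|000⟩ + (-0.003399 + 0.01877i)|001⟩ - 0.6837|010⟩ + (0.02976 - 0.1643i)|011⟩ + (-0.0362 - 0.06889i)|100⟩ + (0.01813 - 0.005699i)|101⟩ + (0.3169 + 0.603i)|110⟩ + (-0.1587 + 0.04988i)|111⟩

amp(|b₁b₂…⟩) = product of the factor amplitudes for bits b₁, b₂, …; only kets whose every factor amplitude is nonzero survive.
|000⟩: (-0.7084)(-0.1135)(0.9715) = 0.07811
|001⟩: (-0.7084)(-0.1135)(-0.04228 + 0.2334i) = (-0.003399 + 0.01877i)
|010⟩: (-0.7084)(0.9935)(0.9715) = -0.6837
|011⟩: (-0.7084)(0.9935)(-0.04228 + 0.2334i) = (0.02976 - 0.1643i)
|100⟩: (0.3283 + 0.6248i)(-0.1135)(0.9715) = (-0.0362 - 0.06889i)
|101⟩: (0.3283 + 0.6248i)(-0.1135)(-0.04228 + 0.2334i) = (0.01813 - 0.005699i)
|110⟩: (0.3283 + 0.6248i)(0.9935)(0.9715) = (0.3169 + 0.603i)
|111⟩: (0.3283 + 0.6248i)(0.9935)(-0.04228 + 0.2334i) = (-0.1587 + 0.04988i)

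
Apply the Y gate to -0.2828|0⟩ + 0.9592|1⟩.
-0.9592i|0⟩ - 0.2828i|1⟩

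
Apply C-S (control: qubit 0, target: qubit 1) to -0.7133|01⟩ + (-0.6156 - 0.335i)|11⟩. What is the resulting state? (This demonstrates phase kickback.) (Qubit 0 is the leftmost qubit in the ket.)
-0.7133|01⟩ + (0.335 - 0.6156i)|11⟩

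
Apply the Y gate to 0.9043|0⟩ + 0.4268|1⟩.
-0.4268i|0⟩ + 0.9043i|1⟩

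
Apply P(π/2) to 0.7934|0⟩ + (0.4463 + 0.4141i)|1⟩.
0.7934|0⟩ + (-0.4141 + 0.4463i)|1⟩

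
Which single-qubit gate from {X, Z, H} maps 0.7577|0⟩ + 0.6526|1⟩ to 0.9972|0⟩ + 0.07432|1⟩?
H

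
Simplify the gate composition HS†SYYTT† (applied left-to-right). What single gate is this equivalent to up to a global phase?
H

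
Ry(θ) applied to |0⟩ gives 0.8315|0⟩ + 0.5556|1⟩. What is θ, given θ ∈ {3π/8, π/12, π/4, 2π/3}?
3π/8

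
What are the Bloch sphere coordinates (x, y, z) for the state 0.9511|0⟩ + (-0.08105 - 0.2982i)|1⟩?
(-0.1542, -0.5672, 0.8091)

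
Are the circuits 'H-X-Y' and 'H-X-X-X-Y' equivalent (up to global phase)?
Yes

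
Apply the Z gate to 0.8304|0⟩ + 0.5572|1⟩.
0.8304|0⟩ - 0.5572|1⟩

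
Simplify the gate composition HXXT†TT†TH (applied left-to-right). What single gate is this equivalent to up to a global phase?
I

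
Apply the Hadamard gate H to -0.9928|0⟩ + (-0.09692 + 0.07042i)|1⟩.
(-0.7705 + 0.04979i)|0⟩ + (-0.6335 - 0.04979i)|1⟩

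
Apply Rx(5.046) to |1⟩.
-0.5799i|0⟩ - 0.8147|1⟩

Rx(5.046) = [[cos(θ/2), −i·sin(θ/2)], [−i·sin(θ/2), cos(θ/2)]]; θ = 5.046, cos(θ/2) ≈ -0.814695, sin(θ/2) ≈ 0.579889.
With a = amp(|0⟩) = 0 and b = amp(|1⟩) = 1:
new amp(|0⟩) = (-0.814695)·a + (-0.579889i)·b = -0.5799i
new amp(|1⟩) = (-0.579889i)·a + (-0.814695)·b = -0.8147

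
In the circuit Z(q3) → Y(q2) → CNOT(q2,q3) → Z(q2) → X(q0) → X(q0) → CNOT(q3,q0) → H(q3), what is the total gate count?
8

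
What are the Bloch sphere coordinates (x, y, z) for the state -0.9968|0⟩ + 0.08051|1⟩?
(-0.1605, 0, 0.9871)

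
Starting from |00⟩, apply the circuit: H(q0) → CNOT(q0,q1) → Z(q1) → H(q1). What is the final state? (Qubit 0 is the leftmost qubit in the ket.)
1/2|00⟩ + 1/2|01⟩ - 1/2|10⟩ + 1/2|11⟩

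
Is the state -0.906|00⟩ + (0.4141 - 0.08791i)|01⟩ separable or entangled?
Separable

Writing the state as a|00⟩ + b|01⟩ + c|10⟩ + d|11⟩, it is a product state iff ad − bc = 0.
Here (a, b, c, d) = (-0.906, (0.4141 - 0.08791i), 0, 0): ad − bc = (-0.906)(0) − (0.4141 - 0.08791i)(0) = 0, so the state is separable.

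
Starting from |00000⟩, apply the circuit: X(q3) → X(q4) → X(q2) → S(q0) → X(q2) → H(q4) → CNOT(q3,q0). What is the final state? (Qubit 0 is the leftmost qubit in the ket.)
1/√2|10010⟩ - 1/√2|10011⟩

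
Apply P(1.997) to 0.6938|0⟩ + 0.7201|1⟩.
0.6938|0⟩ + (-0.2977 + 0.6557i)|1⟩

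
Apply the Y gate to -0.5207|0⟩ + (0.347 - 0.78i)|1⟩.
(-0.78 - 0.347i)|0⟩ - 0.5207i|1⟩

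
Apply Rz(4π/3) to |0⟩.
(-1/2 - 0.866i)|0⟩

Rz(4π/3) = [[e^(−iθ/2), 0], [0, e^(iθ/2)]] with e^(±iθ/2) = cos(θ/2) ± i·sin(θ/2); θ = 4π/3, cos(θ/2) ≈ -0.5, sin(θ/2) ≈ 0.866025.
With a = amp(|0⟩) = 1 and b = amp(|1⟩) = 0:
new amp(|0⟩) = (-0.5 - 0.866025i)·a = (-1/2 - 0.866i)
new amp(|1⟩) = (-0.5 + 0.866025i)·b = 0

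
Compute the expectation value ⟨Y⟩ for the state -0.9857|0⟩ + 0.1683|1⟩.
0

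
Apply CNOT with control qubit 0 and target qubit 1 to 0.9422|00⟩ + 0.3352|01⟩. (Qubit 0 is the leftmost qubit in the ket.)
0.9422|00⟩ + 0.3352|01⟩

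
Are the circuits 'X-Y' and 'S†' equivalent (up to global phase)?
No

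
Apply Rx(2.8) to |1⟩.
-0.9854i|0⟩ + 0.17|1⟩

Rx(2.8) = [[cos(θ/2), −i·sin(θ/2)], [−i·sin(θ/2), cos(θ/2)]]; θ = 2.8, cos(θ/2) ≈ 0.169967, sin(θ/2) ≈ 0.98545.
With a = amp(|0⟩) = 0 and b = amp(|1⟩) = 1:
new amp(|0⟩) = (0.169967)·a + (-0.98545i)·b = -0.9854i
new amp(|1⟩) = (-0.98545i)·a + (0.169967)·b = 0.17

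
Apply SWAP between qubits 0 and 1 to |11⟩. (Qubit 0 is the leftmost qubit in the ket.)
|11⟩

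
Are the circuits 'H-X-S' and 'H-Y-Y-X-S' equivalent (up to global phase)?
Yes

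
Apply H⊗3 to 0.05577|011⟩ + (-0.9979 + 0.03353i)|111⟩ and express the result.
(-0.3331 + 0.01185i)|000⟩ + (0.3331 - 0.01185i)|001⟩ + (0.3331 - 0.01185i)|010⟩ + (-0.3331 + 0.01185i)|011⟩ + (0.3725 - 0.01185i)|100⟩ + (-0.3725 + 0.01185i)|101⟩ + (-0.3725 + 0.01185i)|110⟩ + (0.3725 - 0.01185i)|111⟩

H⊗3 gives amp(|y⟩) = (1/2√2) Σ_x (−1)^(x·y) amp(|x⟩), where x·y is the number of positions in which both x and y have a 1.
|000⟩: (0.05577 + (-0.9979 + 0.03353i))/(2√2) = (-0.3331 + 0.01185i)
|001⟩: (-0.05577 - (-0.9979 + 0.03353i))/(2√2) = (0.3331 - 0.01185i)
|010⟩: (-0.05577 - (-0.9979 + 0.03353i))/(2√2) = (0.3331 - 0.01185i)
|011⟩: (0.05577 + (-0.9979 + 0.03353i))/(2√2) = (-0.3331 + 0.01185i)
|100⟩: (0.05577 - (-0.9979 + 0.03353i))/(2√2) = (0.3725 - 0.01185i)
|101⟩: (-0.05577 + (-0.9979 + 0.03353i))/(2√2) = (-0.3725 + 0.01185i)
|110⟩: (-0.05577 + (-0.9979 + 0.03353i))/(2√2) = (-0.3725 + 0.01185i)
|111⟩: (0.05577 - (-0.9979 + 0.03353i))/(2√2) = (0.3725 - 0.01185i)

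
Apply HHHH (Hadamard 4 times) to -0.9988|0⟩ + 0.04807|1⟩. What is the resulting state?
-0.9988|0⟩ + 0.04807|1⟩

H² = I, so an even number of Hadamards cancels: H^4 = I and the state is unchanged.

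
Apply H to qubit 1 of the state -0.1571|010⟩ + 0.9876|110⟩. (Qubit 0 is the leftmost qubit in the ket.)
-0.1111|000⟩ + 0.1111|010⟩ + 0.6983|100⟩ - 0.6983|110⟩

H on qubit 1 mixes each pair of kets that differ only in qubit 1: amplitudes (a, b) of (|…0…⟩, |…1…⟩) become ((a + b)/√2, (a − b)/√2). Kets absent from the input have amplitude 0.
(|000⟩, |010⟩): (a, b) = (0, -0.1571) → (-0.1111, 0.1111)
(|100⟩, |110⟩): (a, b) = (0, 0.9876) → (0.6983, -0.6983)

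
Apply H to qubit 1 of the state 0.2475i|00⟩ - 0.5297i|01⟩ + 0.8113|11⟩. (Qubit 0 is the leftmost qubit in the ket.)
-0.1995i|00⟩ + 0.5496i|01⟩ + 0.5737|10⟩ - 0.5737|11⟩

H on qubit 1 mixes each pair of kets that differ only in qubit 1: amplitudes (a, b) of (|…0…⟩, |…1…⟩) become ((a + b)/√2, (a − b)/√2). Kets absent from the input have amplitude 0.
(|00⟩, |01⟩): (a, b) = (0.2475i, -0.5297i) → (-0.1995i, 0.5496i)
(|10⟩, |11⟩): (a, b) = (0, 0.8113) → (0.5737, -0.5737)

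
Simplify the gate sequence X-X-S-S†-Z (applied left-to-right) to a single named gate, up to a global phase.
Z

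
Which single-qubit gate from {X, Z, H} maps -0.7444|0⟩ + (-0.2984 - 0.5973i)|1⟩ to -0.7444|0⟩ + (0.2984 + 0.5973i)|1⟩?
Z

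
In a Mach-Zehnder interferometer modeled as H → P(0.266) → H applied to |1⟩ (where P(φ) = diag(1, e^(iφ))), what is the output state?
(0.01758 - 0.1314i)|0⟩ + (0.9824 + 0.1314i)|1⟩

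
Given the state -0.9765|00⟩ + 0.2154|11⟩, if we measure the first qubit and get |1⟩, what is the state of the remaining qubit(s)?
|1⟩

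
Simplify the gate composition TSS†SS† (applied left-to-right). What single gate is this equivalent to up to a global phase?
T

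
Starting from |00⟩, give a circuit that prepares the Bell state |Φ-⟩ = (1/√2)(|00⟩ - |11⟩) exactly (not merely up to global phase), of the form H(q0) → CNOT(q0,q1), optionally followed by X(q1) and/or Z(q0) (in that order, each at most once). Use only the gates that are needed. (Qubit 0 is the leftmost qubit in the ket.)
H(q0) → CNOT(q0,q1) → Z(q0)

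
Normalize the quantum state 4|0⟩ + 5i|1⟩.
0.6247|0⟩ + 0.7809i|1⟩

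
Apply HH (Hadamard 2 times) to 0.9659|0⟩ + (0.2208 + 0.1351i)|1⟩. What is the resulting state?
0.9659|0⟩ + (0.2208 + 0.1351i)|1⟩

H² = I, so an even number of Hadamards cancels: H^2 = I and the state is unchanged.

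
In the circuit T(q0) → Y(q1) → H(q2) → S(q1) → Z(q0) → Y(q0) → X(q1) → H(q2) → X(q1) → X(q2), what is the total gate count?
10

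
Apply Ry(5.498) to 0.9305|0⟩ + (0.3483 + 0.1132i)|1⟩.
(-0.993 - 0.04331i)|0⟩ + (0.03419 - 0.1046i)|1⟩

Ry(5.498) = [[cos(θ/2), −sin(θ/2)], [sin(θ/2), cos(θ/2)]]; θ = 5.498, cos(θ/2) ≈ -0.92392, sin(θ/2) ≈ 0.382585.
With a = amp(|0⟩) = 0.9305 and b = amp(|1⟩) = (0.3483 + 0.1132i):
new amp(|0⟩) = (-0.92392)·a + (-0.382585)·b = (-0.993 - 0.04331i)
new amp(|1⟩) = (0.382585)·a + (-0.92392)·b = (0.03419 - 0.1046i)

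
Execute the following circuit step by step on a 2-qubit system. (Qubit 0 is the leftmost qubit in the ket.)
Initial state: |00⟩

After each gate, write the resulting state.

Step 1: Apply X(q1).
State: |01⟩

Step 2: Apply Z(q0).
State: |01⟩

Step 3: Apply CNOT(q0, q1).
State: |01⟩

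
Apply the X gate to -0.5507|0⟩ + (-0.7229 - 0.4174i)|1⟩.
(-0.7229 - 0.4174i)|0⟩ - 0.5507|1⟩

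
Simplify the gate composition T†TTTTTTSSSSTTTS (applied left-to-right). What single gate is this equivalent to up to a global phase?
S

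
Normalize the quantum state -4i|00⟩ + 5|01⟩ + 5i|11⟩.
-0.4924i|00⟩ + 0.6155|01⟩ + 0.6155i|11⟩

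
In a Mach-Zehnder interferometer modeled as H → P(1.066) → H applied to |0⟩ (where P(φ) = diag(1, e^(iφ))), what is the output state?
(0.7418 + 0.4376i)|0⟩ + (0.2582 - 0.4376i)|1⟩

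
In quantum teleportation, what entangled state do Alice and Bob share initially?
Bell state |Φ+⟩ = (|00⟩ + |11⟩)/√2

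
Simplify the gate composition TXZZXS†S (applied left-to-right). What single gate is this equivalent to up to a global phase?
T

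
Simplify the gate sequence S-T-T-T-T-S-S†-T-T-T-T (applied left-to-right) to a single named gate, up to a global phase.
S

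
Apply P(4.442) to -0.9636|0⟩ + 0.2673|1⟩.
-0.9636|0⟩ + (-0.0714 - 0.2576i)|1⟩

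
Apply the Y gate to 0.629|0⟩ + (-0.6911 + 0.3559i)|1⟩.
(0.3559 + 0.6911i)|0⟩ + 0.629i|1⟩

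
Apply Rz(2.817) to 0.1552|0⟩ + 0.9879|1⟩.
(0.02508 - 0.1532i)|0⟩ + (0.1596 + 0.9749i)|1⟩

Rz(2.817) = [[e^(−iθ/2), 0], [0, e^(iθ/2)]] with e^(±iθ/2) = cos(θ/2) ± i·sin(θ/2); θ = 2.817, cos(θ/2) ≈ 0.161585, sin(θ/2) ≈ 0.986859.
With a = amp(|0⟩) = 0.1552 and b = amp(|1⟩) = 0.9879:
new amp(|0⟩) = (0.161585 - 0.986859i)·a = (0.02508 - 0.1532i)
new amp(|1⟩) = (0.161585 + 0.986859i)·b = (0.1596 + 0.9749i)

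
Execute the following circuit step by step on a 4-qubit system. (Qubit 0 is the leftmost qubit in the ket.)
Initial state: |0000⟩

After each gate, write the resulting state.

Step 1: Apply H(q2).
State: 1/√2|0000⟩ + 1/√2|0010⟩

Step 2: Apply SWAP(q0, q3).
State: 1/√2|0000⟩ + 1/√2|0010⟩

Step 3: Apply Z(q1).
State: 1/√2|0000⟩ + 1/√2|0010⟩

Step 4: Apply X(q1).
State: 1/√2|0100⟩ + 1/√2|0110⟩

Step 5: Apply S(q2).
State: 1/√2|0100⟩ + (1/√2)i|0110⟩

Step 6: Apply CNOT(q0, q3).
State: 1/√2|0100⟩ + (1/√2)i|0110⟩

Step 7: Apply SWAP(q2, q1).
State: 1/√2|0010⟩ + (1/√2)i|0110⟩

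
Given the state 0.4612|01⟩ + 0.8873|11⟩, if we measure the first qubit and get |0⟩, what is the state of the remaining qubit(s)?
|1⟩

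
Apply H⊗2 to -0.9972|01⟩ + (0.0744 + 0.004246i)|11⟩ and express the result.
(-0.4614 + 0.002123i)|00⟩ + (0.4614 - 0.002123i)|01⟩ + (-0.5358 - 0.002123i)|10⟩ + (0.5358 + 0.002123i)|11⟩

H⊗2 gives amp(|y⟩) = (1/2) Σ_x (−1)^(x·y) amp(|x⟩), where x·y is the number of positions in which both x and y have a 1.
|00⟩: (-0.9972 + (0.0744 + 0.004246i))/2 = (-0.4614 + 0.002123i)
|01⟩: (0.9972 - (0.0744 + 0.004246i))/2 = (0.4614 - 0.002123i)
|10⟩: (-0.9972 - (0.0744 + 0.004246i))/2 = (-0.5358 - 0.002123i)
|11⟩: (0.9972 + (0.0744 + 0.004246i))/2 = (0.5358 + 0.002123i)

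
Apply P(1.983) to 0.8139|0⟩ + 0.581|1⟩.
0.8139|0⟩ + (-0.2328 + 0.5323i)|1⟩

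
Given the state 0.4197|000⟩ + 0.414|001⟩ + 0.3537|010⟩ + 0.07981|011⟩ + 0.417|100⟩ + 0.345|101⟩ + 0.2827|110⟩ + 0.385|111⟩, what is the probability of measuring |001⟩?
0.1714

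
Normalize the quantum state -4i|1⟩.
-i|1⟩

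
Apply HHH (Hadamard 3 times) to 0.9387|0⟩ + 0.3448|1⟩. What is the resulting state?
0.9076|0⟩ + 0.42|1⟩

H² = I, so H^3 = H: a single Hadamard. With (a, b) = (0.9387, 0.3448), H gives ((a + b)/√2, (a − b)/√2) = (0.9076, 0.42).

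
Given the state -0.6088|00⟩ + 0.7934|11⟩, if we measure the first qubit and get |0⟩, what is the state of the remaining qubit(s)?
-|0⟩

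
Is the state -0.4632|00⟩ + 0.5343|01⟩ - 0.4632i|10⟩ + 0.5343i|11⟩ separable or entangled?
Separable

Writing the state as a|00⟩ + b|01⟩ + c|10⟩ + d|11⟩, it is a product state iff ad − bc = 0.
Here (a, b, c, d) = (-0.4632, 0.5343, -0.4632i, 0.5343i): ad − bc = (-0.4632)(0.5343i) − (0.5343)(-0.4632i) = 0, so the state is separable.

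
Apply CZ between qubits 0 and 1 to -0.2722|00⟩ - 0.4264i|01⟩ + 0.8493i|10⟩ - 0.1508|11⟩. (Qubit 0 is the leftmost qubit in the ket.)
-0.2722|00⟩ - 0.4264i|01⟩ + 0.8493i|10⟩ + 0.1508|11⟩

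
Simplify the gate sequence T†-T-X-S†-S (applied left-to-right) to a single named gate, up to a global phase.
X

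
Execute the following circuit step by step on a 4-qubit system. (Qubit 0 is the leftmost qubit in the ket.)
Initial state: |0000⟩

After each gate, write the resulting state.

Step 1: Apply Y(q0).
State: i|1000⟩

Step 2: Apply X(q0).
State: i|0000⟩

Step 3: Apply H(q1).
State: (1/√2)i|0000⟩ + (1/√2)i|0100⟩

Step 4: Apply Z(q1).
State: (1/√2)i|0000⟩ - (1/√2)i|0100⟩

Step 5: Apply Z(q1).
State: (1/√2)i|0000⟩ + (1/√2)i|0100⟩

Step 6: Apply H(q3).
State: (1/2)i|0000⟩ + (1/2)i|0001⟩ + (1/2)i|0100⟩ + (1/2)i|0101⟩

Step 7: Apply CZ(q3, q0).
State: (1/2)i|0000⟩ + (1/2)i|0001⟩ + (1/2)i|0100⟩ + (1/2)i|0101⟩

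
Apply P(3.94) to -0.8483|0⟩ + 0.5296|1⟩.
-0.8483|0⟩ + (-0.3696 - 0.3793i)|1⟩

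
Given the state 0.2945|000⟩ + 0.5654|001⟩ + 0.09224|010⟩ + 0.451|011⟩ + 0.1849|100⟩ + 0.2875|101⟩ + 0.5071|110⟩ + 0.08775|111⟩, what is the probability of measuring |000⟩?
0.08673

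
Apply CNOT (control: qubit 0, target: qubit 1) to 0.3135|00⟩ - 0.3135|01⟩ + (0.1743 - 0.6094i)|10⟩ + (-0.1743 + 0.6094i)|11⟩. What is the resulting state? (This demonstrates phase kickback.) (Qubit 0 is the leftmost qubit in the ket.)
0.3135|00⟩ - 0.3135|01⟩ + (-0.1743 + 0.6094i)|10⟩ + (0.1743 - 0.6094i)|11⟩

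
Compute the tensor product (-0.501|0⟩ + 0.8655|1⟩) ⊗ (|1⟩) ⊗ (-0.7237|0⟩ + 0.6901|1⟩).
0.3626|010⟩ - 0.3457|011⟩ - 0.6264|110⟩ + 0.5973|111⟩

amp(|b₁b₂…⟩) = product of the factor amplitudes for bits b₁, b₂, …; only kets whose every factor amplitude is nonzero survive.
|010⟩: (-0.501)(1)(-0.7237) = 0.3626
|011⟩: (-0.501)(1)(0.6901) = -0.3457
|110⟩: (0.8655)(1)(-0.7237) = -0.6264
|111⟩: (0.8655)(1)(0.6901) = 0.5973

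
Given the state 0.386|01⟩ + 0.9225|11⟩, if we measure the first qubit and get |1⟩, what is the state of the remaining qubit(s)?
|1⟩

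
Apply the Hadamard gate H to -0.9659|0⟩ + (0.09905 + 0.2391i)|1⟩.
(-0.613 + 0.1691i)|0⟩ + (-0.753 - 0.1691i)|1⟩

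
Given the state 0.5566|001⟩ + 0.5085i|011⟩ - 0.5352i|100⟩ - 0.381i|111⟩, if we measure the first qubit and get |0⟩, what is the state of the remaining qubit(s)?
0.7383|01⟩ + 0.6745i|11⟩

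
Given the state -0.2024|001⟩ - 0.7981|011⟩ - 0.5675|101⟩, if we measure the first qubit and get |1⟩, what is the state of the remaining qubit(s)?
-|01⟩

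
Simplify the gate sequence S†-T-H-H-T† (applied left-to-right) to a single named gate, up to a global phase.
S†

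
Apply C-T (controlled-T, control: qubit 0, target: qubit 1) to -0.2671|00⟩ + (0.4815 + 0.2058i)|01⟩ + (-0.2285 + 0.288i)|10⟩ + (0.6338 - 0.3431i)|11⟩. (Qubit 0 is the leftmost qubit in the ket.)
-0.2671|00⟩ + (0.4815 + 0.2058i)|01⟩ + (-0.2285 + 0.288i)|10⟩ + (0.6908 + 0.2056i)|11⟩

C-T leaves the control-|0⟩ kets |00⟩, |01⟩ unchanged and applies T to qubit 1 on the control-|1⟩ pair (|10⟩, |11⟩).
T = [[1, 0], [0, (1/√2 + (1/√2)i)]].
With a = amp(|10⟩) = (-0.2285 + 0.288i) and b = amp(|11⟩) = (0.6338 - 0.3431i):
new amp(|10⟩) = (1)·a = (-0.2285 + 0.288i)
new amp(|11⟩) = (1/√2 + (1/√2)i)·b = (0.6908 + 0.2056i)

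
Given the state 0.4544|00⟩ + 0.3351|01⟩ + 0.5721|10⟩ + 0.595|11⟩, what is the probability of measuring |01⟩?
0.1123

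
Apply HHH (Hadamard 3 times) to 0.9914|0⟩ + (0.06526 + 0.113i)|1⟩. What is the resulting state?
(0.7472 + 0.0799i)|0⟩ + (0.6549 - 0.0799i)|1⟩

H² = I, so H^3 = H: a single Hadamard. With (a, b) = (0.9914, (0.06526 + 0.113i)), H gives ((a + b)/√2, (a − b)/√2) = ((0.7472 + 0.0799i), (0.6549 - 0.0799i)).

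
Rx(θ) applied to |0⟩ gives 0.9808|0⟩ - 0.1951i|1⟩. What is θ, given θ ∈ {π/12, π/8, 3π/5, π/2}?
π/8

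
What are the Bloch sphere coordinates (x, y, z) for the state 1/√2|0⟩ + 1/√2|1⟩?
(1, 0, 0)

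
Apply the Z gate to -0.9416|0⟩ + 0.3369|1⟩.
-0.9416|0⟩ - 0.3369|1⟩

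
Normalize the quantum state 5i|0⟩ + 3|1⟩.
0.8575i|0⟩ + 0.5145|1⟩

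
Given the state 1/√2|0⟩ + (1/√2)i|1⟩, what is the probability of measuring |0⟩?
1/2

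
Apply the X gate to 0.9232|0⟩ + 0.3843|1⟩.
0.3843|0⟩ + 0.9232|1⟩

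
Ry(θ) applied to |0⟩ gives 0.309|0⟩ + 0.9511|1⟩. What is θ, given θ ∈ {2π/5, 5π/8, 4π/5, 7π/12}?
4π/5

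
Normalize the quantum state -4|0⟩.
-|0⟩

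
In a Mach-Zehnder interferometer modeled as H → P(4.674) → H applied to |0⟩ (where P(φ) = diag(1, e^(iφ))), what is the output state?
(0.4808 - 0.4996i)|0⟩ + (0.5192 + 0.4996i)|1⟩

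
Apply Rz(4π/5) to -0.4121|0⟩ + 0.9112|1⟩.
(-0.1273 + 0.3919i)|0⟩ + (0.2816 + 0.8666i)|1⟩

Rz(4π/5) = [[e^(−iθ/2), 0], [0, e^(iθ/2)]] with e^(±iθ/2) = cos(θ/2) ± i·sin(θ/2); θ = 4π/5, cos(θ/2) ≈ 0.309017, sin(θ/2) ≈ 0.951057.
With a = amp(|0⟩) = -0.4121 and b = amp(|1⟩) = 0.9112:
new amp(|0⟩) = (0.309017 - 0.951057i)·a = (-0.1273 + 0.3919i)
new amp(|1⟩) = (0.309017 + 0.951057i)·b = (0.2816 + 0.8666i)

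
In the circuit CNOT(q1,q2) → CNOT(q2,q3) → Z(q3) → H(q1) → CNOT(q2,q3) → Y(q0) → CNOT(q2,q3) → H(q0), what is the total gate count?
8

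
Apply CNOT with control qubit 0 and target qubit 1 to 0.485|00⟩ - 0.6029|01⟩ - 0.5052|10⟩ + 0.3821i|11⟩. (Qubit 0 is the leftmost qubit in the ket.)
0.485|00⟩ - 0.6029|01⟩ + 0.3821i|10⟩ - 0.5052|11⟩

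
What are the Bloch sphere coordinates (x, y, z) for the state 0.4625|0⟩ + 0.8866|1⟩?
(0.8201, 0, -0.5722)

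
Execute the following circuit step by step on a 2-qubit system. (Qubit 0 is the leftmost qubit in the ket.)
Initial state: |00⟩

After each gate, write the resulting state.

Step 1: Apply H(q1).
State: 1/√2|00⟩ + 1/√2|01⟩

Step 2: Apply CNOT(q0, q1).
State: 1/√2|00⟩ + 1/√2|01⟩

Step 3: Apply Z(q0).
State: 1/√2|00⟩ + 1/√2|01⟩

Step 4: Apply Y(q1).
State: -(1/√2)i|00⟩ + (1/√2)i|01⟩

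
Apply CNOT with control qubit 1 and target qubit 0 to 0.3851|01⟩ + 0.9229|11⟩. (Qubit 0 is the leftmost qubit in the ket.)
0.9229|01⟩ + 0.3851|11⟩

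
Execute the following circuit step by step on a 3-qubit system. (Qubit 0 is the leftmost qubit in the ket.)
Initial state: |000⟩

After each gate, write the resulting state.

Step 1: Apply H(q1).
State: 1/√2|000⟩ + 1/√2|010⟩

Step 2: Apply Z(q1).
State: 1/√2|000⟩ - 1/√2|010⟩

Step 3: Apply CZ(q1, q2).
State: 1/√2|000⟩ - 1/√2|010⟩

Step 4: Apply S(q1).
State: 1/√2|000⟩ - (1/√2)i|010⟩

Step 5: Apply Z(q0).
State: 1/√2|000⟩ - (1/√2)i|010⟩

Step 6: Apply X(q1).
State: -(1/√2)i|000⟩ + 1/√2|010⟩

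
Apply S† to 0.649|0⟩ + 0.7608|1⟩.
0.649|0⟩ - 0.7608i|1⟩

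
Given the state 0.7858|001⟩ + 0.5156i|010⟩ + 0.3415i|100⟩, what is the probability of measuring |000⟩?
0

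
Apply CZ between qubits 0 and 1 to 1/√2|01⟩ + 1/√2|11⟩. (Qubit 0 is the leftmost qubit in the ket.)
1/√2|01⟩ - 1/√2|11⟩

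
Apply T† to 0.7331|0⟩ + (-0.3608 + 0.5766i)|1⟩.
0.7331|0⟩ + (0.1526 + 0.6628i)|1⟩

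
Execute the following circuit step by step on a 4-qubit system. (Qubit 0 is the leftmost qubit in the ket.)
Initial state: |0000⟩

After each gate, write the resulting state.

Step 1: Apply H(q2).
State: 1/√2|0000⟩ + 1/√2|0010⟩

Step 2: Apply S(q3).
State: 1/√2|0000⟩ + 1/√2|0010⟩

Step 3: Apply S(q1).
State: 1/√2|0000⟩ + 1/√2|0010⟩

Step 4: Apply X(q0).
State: 1/√2|1000⟩ + 1/√2|1010⟩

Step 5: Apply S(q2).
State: 1/√2|1000⟩ + (1/√2)i|1010⟩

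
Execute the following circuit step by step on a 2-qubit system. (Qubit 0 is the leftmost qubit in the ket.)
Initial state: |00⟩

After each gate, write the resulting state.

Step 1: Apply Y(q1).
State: i|01⟩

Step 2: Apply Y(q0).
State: -|11⟩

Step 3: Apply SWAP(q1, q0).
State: -|11⟩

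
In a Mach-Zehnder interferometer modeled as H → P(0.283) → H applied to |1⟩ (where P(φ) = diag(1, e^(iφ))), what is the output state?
(0.01989 - 0.1396i)|0⟩ + (0.9801 + 0.1396i)|1⟩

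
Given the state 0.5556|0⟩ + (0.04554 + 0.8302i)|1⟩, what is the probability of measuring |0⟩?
0.3087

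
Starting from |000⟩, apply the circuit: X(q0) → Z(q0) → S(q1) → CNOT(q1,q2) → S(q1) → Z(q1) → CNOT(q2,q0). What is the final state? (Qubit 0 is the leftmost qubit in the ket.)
-|100⟩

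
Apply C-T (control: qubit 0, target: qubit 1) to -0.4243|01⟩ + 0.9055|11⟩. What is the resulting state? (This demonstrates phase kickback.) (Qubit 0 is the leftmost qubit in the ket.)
-0.4243|01⟩ + (0.6403 + 0.6403i)|11⟩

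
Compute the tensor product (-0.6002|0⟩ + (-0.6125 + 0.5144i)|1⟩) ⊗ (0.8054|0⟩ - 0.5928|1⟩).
-0.4834|00⟩ + 0.3558|01⟩ + (-0.4933 + 0.4143i)|10⟩ + (0.3631 - 0.3049i)|11⟩

amp(|b₁b₂…⟩) = product of the factor amplitudes for bits b₁, b₂, …; only kets whose every factor amplitude is nonzero survive.
|00⟩: (-0.6002)(0.8054) = -0.4834
|01⟩: (-0.6002)(-0.5928) = 0.3558
|10⟩: (-0.6125 + 0.5144i)(0.8054) = (-0.4933 + 0.4143i)
|11⟩: (-0.6125 + 0.5144i)(-0.5928) = (0.3631 - 0.3049i)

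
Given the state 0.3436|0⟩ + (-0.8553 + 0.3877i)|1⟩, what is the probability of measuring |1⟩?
0.8818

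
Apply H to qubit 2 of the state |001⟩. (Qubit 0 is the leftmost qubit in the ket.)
1/√2|000⟩ - 1/√2|001⟩

H on qubit 2 mixes each pair of kets that differ only in qubit 2: amplitudes (a, b) of (|…0…⟩, |…1…⟩) become ((a + b)/√2, (a − b)/√2). Kets absent from the input have amplitude 0.
(|000⟩, |001⟩): (a, b) = (0, 1) → (1/√2, -1/√2)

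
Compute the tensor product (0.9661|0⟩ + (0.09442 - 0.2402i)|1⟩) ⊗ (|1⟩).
0.9661|01⟩ + (0.09442 - 0.2402i)|11⟩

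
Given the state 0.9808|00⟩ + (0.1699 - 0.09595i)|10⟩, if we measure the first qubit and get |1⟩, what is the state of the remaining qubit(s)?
(0.8707 - 0.4917i)|0⟩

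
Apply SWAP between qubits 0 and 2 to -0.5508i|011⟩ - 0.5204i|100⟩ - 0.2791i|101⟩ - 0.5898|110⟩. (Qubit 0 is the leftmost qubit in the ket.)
-0.5204i|001⟩ - 0.5898|011⟩ - 0.2791i|101⟩ - 0.5508i|110⟩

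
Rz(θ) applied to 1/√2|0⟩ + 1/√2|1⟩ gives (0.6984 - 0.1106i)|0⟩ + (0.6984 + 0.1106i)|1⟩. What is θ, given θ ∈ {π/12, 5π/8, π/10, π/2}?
π/10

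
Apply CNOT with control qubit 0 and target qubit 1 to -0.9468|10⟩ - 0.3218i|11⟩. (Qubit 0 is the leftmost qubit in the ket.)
-0.3218i|10⟩ - 0.9468|11⟩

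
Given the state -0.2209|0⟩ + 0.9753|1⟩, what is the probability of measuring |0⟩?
0.0488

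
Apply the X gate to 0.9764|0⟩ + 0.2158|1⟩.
0.2158|0⟩ + 0.9764|1⟩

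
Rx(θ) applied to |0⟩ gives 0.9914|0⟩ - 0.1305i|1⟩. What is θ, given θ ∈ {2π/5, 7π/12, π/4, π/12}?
π/12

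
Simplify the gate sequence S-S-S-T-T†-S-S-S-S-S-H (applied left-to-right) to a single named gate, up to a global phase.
H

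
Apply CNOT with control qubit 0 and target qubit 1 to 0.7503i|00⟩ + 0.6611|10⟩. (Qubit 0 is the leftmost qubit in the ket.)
0.7503i|00⟩ + 0.6611|11⟩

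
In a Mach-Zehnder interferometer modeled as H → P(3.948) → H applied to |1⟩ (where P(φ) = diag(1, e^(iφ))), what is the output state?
(0.846 + 0.3609i)|0⟩ + (0.154 - 0.3609i)|1⟩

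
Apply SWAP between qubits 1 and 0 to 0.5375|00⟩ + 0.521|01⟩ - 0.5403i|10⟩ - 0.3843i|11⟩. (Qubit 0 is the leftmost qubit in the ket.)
0.5375|00⟩ - 0.5403i|01⟩ + 0.521|10⟩ - 0.3843i|11⟩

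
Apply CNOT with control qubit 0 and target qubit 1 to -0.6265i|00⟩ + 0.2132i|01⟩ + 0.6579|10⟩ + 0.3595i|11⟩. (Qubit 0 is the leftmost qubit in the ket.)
-0.6265i|00⟩ + 0.2132i|01⟩ + 0.3595i|10⟩ + 0.6579|11⟩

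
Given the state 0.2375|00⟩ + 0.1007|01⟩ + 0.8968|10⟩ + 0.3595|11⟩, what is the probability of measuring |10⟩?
0.8043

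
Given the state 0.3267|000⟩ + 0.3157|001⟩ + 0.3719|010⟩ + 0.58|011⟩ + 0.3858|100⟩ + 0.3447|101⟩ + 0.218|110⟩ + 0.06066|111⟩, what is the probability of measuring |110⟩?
0.04752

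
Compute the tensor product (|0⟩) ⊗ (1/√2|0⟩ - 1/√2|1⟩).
1/√2|00⟩ - 1/√2|01⟩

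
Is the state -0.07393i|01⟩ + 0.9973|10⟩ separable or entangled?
Entangled

Writing the state as a|00⟩ + b|01⟩ + c|10⟩ + d|11⟩, it is a product state iff ad − bc = 0.
Here (a, b, c, d) = (0, -0.07393i, 0.9973, 0): ad − bc = (0)(0) − (-0.07393i)(0.9973) = 0.07373i ≠ 0, so the state is entangled.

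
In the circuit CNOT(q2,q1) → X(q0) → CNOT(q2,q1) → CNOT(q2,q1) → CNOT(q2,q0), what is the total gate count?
5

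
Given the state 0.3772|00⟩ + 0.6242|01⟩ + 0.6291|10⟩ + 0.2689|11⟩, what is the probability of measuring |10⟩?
0.3958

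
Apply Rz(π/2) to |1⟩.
(1/√2 + (1/√2)i)|1⟩

Rz(π/2) = [[e^(−iθ/2), 0], [0, e^(iθ/2)]] with e^(±iθ/2) = cos(θ/2) ± i·sin(θ/2); θ = π/2, cos(θ/2) ≈ 0.707107, sin(θ/2) ≈ 0.707107.
With a = amp(|0⟩) = 0 and b = amp(|1⟩) = 1:
new amp(|0⟩) = (0.707107 - 0.707107i)·a = 0
new amp(|1⟩) = (0.707107 + 0.707107i)·b = (1/√2 + (1/√2)i)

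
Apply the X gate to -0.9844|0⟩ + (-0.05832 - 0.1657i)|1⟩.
(-0.05832 - 0.1657i)|0⟩ - 0.9844|1⟩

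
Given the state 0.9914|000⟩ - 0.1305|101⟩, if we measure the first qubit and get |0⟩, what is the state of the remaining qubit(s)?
|00⟩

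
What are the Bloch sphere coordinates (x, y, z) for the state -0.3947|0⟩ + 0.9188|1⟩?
(-0.7253, 0, -0.6884)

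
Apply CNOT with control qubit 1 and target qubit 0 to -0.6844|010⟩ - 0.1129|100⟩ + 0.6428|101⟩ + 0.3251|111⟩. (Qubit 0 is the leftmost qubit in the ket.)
0.3251|011⟩ - 0.1129|100⟩ + 0.6428|101⟩ - 0.6844|110⟩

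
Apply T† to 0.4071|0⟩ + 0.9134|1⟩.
0.4071|0⟩ + (0.6459 - 0.6459i)|1⟩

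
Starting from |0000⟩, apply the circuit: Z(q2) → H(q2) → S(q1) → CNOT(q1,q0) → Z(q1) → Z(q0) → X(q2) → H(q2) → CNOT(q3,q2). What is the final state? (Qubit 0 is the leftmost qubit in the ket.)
|0000⟩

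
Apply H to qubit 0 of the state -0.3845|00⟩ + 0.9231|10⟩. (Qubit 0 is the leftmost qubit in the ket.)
0.3808|00⟩ - 0.9246|10⟩

H on qubit 0 mixes each pair of kets that differ only in qubit 0: amplitudes (a, b) of (|…0…⟩, |…1…⟩) become ((a + b)/√2, (a − b)/√2). Kets absent from the input have amplitude 0.
(|00⟩, |10⟩): (a, b) = (-0.3845, 0.9231) → (0.3808, -0.9246)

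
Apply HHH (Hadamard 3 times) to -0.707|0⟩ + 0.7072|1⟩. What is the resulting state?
0.0001414|0⟩ - |1⟩

H² = I, so H^3 = H: a single Hadamard. With (a, b) = (-0.707, 0.7072), H gives ((a + b)/√2, (a − b)/√2) = (0.0001414, -1).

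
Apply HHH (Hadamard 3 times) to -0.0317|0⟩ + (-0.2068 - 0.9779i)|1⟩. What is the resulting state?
(-0.1686 - 0.6915i)|0⟩ + (0.1238 + 0.6915i)|1⟩

H² = I, so H^3 = H: a single Hadamard. With (a, b) = (-0.0317, (-0.2068 - 0.9779i)), H gives ((a + b)/√2, (a − b)/√2) = ((-0.1686 - 0.6915i), (0.1238 + 0.6915i)).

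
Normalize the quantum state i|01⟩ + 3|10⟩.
0.3162i|01⟩ + 0.9487|10⟩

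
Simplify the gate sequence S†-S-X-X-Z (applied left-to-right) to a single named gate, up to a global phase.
Z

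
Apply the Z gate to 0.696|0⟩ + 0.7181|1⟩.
0.696|0⟩ - 0.7181|1⟩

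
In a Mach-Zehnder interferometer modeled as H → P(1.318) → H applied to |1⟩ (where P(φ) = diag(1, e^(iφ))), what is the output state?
(0.3749 - 0.4841i)|0⟩ + (0.6251 + 0.4841i)|1⟩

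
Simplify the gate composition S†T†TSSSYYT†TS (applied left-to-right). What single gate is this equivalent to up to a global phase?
S†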